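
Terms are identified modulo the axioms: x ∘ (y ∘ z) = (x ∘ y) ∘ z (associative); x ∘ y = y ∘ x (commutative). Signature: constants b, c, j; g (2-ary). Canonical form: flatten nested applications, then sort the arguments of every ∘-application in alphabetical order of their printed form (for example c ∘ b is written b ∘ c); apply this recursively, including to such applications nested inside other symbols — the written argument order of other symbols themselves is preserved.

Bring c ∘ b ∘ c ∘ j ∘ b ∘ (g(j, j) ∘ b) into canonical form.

Flatten:  c ∘ b ∘ c ∘ j ∘ b ∘ g(j, j) ∘ b
Sort:  b ∘ b ∘ b ∘ c ∘ c ∘ g(j, j) ∘ j

Answer: b ∘ b ∘ b ∘ c ∘ c ∘ g(j, j) ∘ j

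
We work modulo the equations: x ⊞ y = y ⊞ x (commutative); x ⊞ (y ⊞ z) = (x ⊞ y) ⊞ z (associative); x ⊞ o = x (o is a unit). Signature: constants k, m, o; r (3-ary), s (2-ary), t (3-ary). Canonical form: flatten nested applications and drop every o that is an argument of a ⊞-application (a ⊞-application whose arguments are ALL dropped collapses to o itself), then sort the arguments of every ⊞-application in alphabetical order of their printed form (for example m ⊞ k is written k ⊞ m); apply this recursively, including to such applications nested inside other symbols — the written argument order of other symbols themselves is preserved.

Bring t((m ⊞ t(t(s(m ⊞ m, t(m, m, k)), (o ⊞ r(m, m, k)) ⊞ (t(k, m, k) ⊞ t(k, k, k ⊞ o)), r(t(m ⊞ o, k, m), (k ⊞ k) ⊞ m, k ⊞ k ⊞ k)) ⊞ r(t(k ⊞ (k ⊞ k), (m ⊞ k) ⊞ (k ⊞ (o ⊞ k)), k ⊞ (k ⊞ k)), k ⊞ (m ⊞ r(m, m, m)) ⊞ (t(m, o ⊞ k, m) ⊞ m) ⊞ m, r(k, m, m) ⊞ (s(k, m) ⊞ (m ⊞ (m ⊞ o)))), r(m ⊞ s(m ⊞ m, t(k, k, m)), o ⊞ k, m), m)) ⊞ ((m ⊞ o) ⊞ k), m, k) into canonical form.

Answer: t(k ⊞ m ⊞ m ⊞ t(r(t(k ⊞ k ⊞ k, k ⊞ k ⊞ k ⊞ m, k ⊞ k ⊞ k), k ⊞ m ⊞ m ⊞ m ⊞ r(m, m, m) ⊞ t(m, k, m), m ⊞ m ⊞ r(k, m, m) ⊞ s(k, m)) ⊞ t(s(m ⊞ m, t(m, m, k)), r(m, m, k) ⊞ t(k, k, k) ⊞ t(k, m, k), r(t(m, k, m), k ⊞ k ⊞ m, k ⊞ k ⊞ k)), r(m ⊞ s(m ⊞ m, t(k, k, m)), k, m), m), m, k)

Derivation:
Work inside:  (m ⊞ t(t(s(m ⊞ m, t(m, m, k)), (o ⊞ r(m, m, k)) ⊞ (t(k, m, k) ⊞ t(k, k, k ⊞ o)), r(t(m ⊞ o, k, m), (k ⊞ k) ⊞ m, k ⊞ k ⊞ k)) ⊞ r(t(k ⊞ (k ⊞ k), (m ⊞ k) ⊞ (k ⊞ (o ⊞ k)), k ⊞ (k ⊞ k)), k ⊞ (m ⊞ r(m, m, m)) ⊞ (t(m, o ⊞ k, m) ⊞ m) ⊞ m, r(k, m, m) ⊞ (s(k, m) ⊞ (m ⊞ (m ⊞ o)))), r(m ⊞ s(m ⊞ m, t(k, k, m)), o ⊞ k, m), m)) ⊞ ((m ⊞ o) ⊞ k)
Un-nest:  m ⊞ t(t(s(m ⊞ m, t(m, m, k)), (o ⊞ r(m, m, k)) ⊞ (t(k, m, k) ⊞ t(k, k, k ⊞ o)), r(t(m ⊞ o, k, m), (k ⊞ k) ⊞ m, k ⊞ k ⊞ k)) ⊞ r(t(k ⊞ (k ⊞ k), (m ⊞ k) ⊞ (k ⊞ (o ⊞ k)), k ⊞ (k ⊞ k)), k ⊞ (m ⊞ r(m, m, m)) ⊞ (t(m, o ⊞ k, m) ⊞ m) ⊞ m, r(k, m, m) ⊞ (s(k, m) ⊞ (m ⊞ (m ⊞ o)))), r(m ⊞ s(m ⊞ m, t(k, k, m)), o ⊞ k, m), m) ⊞ m ⊞ o ⊞ k
Canonicalize subterm:  t(t(s(m ⊞ m, t(m, m, k)), (o ⊞ r(m, m, k)) ⊞ (t(k, m, k) ⊞ t(k, k, k ⊞ o)), r(t(m ⊞ o, k, m), (k ⊞ k) ⊞ m, k ⊞ k ⊞ k)) ⊞ r(t(k ⊞ (k ⊞ k), (m ⊞ k) ⊞ (k ⊞ (o ⊞ k)), k ⊞ (k ⊞ k)), k ⊞ (m ⊞ r(m, m, m)) ⊞ (t(m, o ⊞ k, m) ⊞ m) ⊞ m, r(k, m, m) ⊞ (s(k, m) ⊞ (m ⊞ (m ⊞ o)))), r(m ⊞ s(m ⊞ m, t(k, k, m)), o ⊞ k, m), m)  →  t(r(t(k ⊞ k ⊞ k, k ⊞ k ⊞ k ⊞ m, k ⊞ k ⊞ k), k ⊞ m ⊞ m ⊞ m ⊞ r(m, m, m) ⊞ t(m, k, m), m ⊞ m ⊞ r(k, m, m) ⊞ s(k, m)) ⊞ t(s(m ⊞ m, t(m, m, k)), r(m, m, k) ⊞ t(k, k, k) ⊞ t(k, m, k), r(t(m, k, m), k ⊞ k ⊞ m, k ⊞ k ⊞ k)), r(m ⊞ s(m ⊞ m, t(k, k, m)), k, m), m)
Drop the unit:  drop o
Sort:  k ⊞ m ⊞ m ⊞ t(r(t(k ⊞ k ⊞ k, k ⊞ k ⊞ k ⊞ m, k ⊞ k ⊞ k), k ⊞ m ⊞ m ⊞ m ⊞ r(m, m, m) ⊞ t(m, k, m), m ⊞ m ⊞ r(k, m, m) ⊞ s(k, m)) ⊞ t(s(m ⊞ m, t(m, m, k)), r(m, m, k) ⊞ t(k, k, k) ⊞ t(k, m, k), r(t(m, k, m), k ⊞ k ⊞ m, k ⊞ k ⊞ k)), r(m ⊞ s(m ⊞ m, t(k, k, m)), k, m), m)
Put back:  t(k ⊞ m ⊞ m ⊞ t(r(t(k ⊞ k ⊞ k, k ⊞ k ⊞ k ⊞ m, k ⊞ k ⊞ k), k ⊞ m ⊞ m ⊞ m ⊞ r(m, m, m) ⊞ t(m, k, m), m ⊞ m ⊞ r(k, m, m) ⊞ s(k, m)) ⊞ t(s(m ⊞ m, t(m, m, k)), r(m, m, k) ⊞ t(k, k, k) ⊞ t(k, m, k), r(t(m, k, m), k ⊞ k ⊞ m, k ⊞ k ⊞ k)), r(m ⊞ s(m ⊞ m, t(k, k, m)), k, m), m), m, k)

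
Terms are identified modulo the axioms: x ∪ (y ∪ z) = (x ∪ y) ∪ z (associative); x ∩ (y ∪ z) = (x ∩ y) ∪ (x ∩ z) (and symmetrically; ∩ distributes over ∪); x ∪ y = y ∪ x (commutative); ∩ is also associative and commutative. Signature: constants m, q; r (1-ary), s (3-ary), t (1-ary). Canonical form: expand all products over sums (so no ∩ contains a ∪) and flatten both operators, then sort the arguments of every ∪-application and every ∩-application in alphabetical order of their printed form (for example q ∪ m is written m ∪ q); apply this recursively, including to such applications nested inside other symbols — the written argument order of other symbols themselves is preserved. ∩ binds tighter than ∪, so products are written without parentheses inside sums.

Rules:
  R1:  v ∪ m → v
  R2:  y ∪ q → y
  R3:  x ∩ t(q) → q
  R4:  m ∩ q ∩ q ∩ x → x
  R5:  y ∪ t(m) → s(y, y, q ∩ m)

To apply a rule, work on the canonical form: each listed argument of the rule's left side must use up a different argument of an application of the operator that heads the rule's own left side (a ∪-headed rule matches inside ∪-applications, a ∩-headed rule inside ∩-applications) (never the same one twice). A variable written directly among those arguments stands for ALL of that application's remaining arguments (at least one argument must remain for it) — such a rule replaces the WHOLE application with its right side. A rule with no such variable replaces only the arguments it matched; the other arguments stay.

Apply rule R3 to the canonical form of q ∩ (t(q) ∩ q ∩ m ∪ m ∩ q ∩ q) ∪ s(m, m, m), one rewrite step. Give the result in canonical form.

Answer: m ∩ q ∩ q ∩ q ∪ q ∪ s(m, m, m)

Derivation:
Canonical form:  m ∩ q ∩ q ∩ q ∪ m ∩ q ∩ q ∩ t(q) ∪ s(m, m, m)
Apply R3:  consuming t(q);  x := m ∩ q ∩ q
The extension variable absorbs all remaining arguments, so the whole application is rewritten.
New term:  m ∩ q ∩ q ∩ q ∪ q ∪ s(m, m, m)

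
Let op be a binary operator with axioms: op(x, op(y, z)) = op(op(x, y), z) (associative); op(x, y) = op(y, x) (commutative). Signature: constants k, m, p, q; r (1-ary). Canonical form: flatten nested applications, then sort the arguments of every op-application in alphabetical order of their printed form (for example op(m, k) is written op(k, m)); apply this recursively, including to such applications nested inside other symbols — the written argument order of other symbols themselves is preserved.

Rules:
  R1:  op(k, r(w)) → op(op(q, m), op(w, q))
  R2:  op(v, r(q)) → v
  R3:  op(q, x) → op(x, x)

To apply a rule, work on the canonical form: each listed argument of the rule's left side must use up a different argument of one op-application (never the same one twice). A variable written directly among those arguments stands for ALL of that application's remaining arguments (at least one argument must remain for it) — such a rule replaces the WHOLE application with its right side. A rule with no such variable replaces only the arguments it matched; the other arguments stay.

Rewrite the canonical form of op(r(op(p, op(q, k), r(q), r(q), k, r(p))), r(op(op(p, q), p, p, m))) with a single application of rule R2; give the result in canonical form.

Canonical form:  op(r(op(k, k, p, q, r(p), r(q), r(q))), r(op(m, p, p, p, q)))
Apply R2:  consuming r(q);  v := op(k, k, p, q, r(p), r(q))
Every leftover argument binds to the variable; the entire application is replaced.
Giving:  op(r(op(k, k, p, q, r(p), r(q))), r(op(m, p, p, p, q)))

Answer: op(r(op(k, k, p, q, r(p), r(q))), r(op(m, p, p, p, q)))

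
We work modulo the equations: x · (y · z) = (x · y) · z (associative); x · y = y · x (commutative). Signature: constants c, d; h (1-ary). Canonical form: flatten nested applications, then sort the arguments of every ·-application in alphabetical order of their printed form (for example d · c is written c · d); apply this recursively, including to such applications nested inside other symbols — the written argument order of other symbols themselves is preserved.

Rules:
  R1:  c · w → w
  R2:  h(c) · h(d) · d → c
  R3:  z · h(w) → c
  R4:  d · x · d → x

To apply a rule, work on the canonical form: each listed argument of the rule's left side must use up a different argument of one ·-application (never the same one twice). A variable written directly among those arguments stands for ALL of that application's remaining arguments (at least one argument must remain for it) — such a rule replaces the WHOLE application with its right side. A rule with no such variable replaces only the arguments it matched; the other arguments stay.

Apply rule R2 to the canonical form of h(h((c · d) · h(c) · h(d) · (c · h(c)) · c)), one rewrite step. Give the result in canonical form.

Canonical form:  h(h(c · c · c · d · h(c) · h(c) · h(d)))
Match R2:  consume d, h(c), h(d)
Giving:  h(h(c · c · c · c · h(c)))

Answer: h(h(c · c · c · c · h(c)))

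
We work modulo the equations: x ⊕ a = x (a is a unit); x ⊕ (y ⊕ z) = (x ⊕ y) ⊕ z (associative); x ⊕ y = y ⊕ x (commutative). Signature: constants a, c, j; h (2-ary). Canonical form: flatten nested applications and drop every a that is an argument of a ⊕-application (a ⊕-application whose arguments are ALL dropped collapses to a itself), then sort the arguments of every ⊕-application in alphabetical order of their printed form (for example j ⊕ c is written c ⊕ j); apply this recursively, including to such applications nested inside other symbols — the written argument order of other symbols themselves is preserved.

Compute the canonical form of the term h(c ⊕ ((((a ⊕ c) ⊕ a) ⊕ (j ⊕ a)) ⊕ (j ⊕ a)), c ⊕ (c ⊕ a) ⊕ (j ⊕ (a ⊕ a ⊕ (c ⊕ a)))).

Focus inside:  c ⊕ ((((a ⊕ c) ⊕ a) ⊕ (j ⊕ a)) ⊕ (j ⊕ a))
Merge nested applications:  c ⊕ a ⊕ c ⊕ a ⊕ j ⊕ a ⊕ j ⊕ a
Unit:  drop a (×4)
Sort:  c ⊕ c ⊕ j ⊕ j
Rebuild:  h(c ⊕ c ⊕ j ⊕ j, c ⊕ c ⊕ c ⊕ j)

Answer: h(c ⊕ c ⊕ j ⊕ j, c ⊕ c ⊕ c ⊕ j)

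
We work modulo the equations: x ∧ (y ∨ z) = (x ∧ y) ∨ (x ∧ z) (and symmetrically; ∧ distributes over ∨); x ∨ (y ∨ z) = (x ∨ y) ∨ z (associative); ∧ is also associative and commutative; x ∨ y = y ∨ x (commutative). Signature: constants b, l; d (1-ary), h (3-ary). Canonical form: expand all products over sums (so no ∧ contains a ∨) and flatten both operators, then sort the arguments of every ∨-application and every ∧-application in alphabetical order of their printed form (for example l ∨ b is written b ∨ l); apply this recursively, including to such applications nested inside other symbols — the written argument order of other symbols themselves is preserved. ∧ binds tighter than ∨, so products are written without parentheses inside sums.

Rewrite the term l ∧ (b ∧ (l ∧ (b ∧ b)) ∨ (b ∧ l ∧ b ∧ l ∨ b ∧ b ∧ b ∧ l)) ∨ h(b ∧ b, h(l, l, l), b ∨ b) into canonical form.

Expand:  b ∧ b ∧ b ∧ l ∧ l ∨ b ∧ b ∧ l ∧ l ∧ l ∨ b ∧ b ∧ b ∧ l ∧ l ∨ h(b ∧ b, h(l, l, l), b ∨ b)
Order the arguments:  b ∧ b ∧ b ∧ l ∧ l ∨ b ∧ b ∧ b ∧ l ∧ l ∨ b ∧ b ∧ l ∧ l ∧ l ∨ h(b ∧ b, h(l, l, l), b ∨ b)

Answer: b ∧ b ∧ b ∧ l ∧ l ∨ b ∧ b ∧ b ∧ l ∧ l ∨ b ∧ b ∧ l ∧ l ∧ l ∨ h(b ∧ b, h(l, l, l), b ∨ b)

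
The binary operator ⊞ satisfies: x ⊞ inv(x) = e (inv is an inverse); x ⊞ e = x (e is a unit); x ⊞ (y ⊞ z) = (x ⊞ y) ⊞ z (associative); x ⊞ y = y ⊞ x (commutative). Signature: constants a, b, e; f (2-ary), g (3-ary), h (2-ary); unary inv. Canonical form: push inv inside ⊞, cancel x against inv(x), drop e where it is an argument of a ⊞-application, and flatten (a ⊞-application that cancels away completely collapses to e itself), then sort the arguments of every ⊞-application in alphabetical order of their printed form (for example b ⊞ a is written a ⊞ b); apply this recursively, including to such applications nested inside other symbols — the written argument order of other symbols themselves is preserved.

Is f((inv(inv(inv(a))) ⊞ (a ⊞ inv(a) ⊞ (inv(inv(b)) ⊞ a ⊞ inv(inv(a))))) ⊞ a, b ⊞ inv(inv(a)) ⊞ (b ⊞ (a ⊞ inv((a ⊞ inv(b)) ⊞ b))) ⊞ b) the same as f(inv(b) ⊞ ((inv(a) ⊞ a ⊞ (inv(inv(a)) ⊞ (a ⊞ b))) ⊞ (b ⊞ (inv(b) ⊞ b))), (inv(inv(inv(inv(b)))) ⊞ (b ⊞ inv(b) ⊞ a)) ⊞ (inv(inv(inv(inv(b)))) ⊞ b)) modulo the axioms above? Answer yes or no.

Answer: yes — both canonical forms are f(a ⊞ a ⊞ b, a ⊞ b ⊞ b ⊞ b)

Derivation:
Left:  f((inv(inv(inv(a))) ⊞ (a ⊞ inv(a) ⊞ (inv(inv(b)) ⊞ a ⊞ inv(inv(a))))) ⊞ a, b ⊞ inv(inv(a)) ⊞ (b ⊞ (a ⊞ inv((a ⊞ inv(b)) ⊞ b))) ⊞ b)
  Focus inside:  (inv(inv(inv(a))) ⊞ (a ⊞ inv(a) ⊞ (inv(inv(b)) ⊞ a ⊞ inv(inv(a))))) ⊞ a
  Push inv inside:  distribute inv over ⊞ and collapse double inv
  Collect:  a ⊞ a ⊞ b
  Reassemble:  f(a ⊞ a ⊞ b, a ⊞ b ⊞ b ⊞ b)
Right:  f(inv(b) ⊞ ((inv(a) ⊞ a ⊞ (inv(inv(a)) ⊞ (a ⊞ b))) ⊞ (b ⊞ (inv(b) ⊞ b))), (inv(inv(inv(inv(b)))) ⊞ (b ⊞ inv(b) ⊞ a)) ⊞ (inv(inv(inv(inv(b)))) ⊞ b))
  Work inside:  inv(b) ⊞ ((inv(a) ⊞ a ⊞ (inv(inv(a)) ⊞ (a ⊞ b))) ⊞ (b ⊞ (inv(b) ⊞ b)))
  Push inv inside:  distribute inv over ⊞ and collapse double inv
  Collect terms:  b ⊞ a ⊞ a
  Sort arguments:  a ⊞ a ⊞ b
  Reassemble:  f(a ⊞ a ⊞ b, a ⊞ b ⊞ b ⊞ b)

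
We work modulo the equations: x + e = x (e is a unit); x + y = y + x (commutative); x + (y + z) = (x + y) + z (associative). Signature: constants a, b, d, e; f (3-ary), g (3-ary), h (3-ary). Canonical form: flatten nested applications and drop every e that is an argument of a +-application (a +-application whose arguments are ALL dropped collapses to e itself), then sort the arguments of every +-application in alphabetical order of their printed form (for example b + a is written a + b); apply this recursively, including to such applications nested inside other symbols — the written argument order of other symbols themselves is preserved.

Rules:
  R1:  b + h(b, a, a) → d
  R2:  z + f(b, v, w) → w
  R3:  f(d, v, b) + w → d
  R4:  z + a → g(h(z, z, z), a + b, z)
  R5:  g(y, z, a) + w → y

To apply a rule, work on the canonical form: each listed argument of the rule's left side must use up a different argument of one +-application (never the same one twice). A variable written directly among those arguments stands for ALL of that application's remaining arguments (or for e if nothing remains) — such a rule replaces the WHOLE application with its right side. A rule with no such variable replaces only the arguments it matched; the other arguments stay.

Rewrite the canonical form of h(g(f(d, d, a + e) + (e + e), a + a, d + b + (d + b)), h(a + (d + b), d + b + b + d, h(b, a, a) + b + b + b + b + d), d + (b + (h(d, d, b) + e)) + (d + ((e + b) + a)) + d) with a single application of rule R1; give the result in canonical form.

Answer: h(g(f(d, d, a), a + a, b + b + d + d), h(a + b + d, b + b + d + d, b + b + b + d + d), a + b + b + d + d + d + h(d, d, b))

Derivation:
Canonical form:  h(g(f(d, d, a), a + a, b + b + d + d), h(a + b + d, b + b + d + d, b + b + b + b + d + h(b, a, a)), a + b + b + d + d + d + h(d, d, b))
Apply R1:  consuming b, h(b, a, a)
Giving:  h(g(f(d, d, a), a + a, b + b + d + d), h(a + b + d, b + b + d + d, b + b + b + d + d), a + b + b + d + d + d + h(d, d, b))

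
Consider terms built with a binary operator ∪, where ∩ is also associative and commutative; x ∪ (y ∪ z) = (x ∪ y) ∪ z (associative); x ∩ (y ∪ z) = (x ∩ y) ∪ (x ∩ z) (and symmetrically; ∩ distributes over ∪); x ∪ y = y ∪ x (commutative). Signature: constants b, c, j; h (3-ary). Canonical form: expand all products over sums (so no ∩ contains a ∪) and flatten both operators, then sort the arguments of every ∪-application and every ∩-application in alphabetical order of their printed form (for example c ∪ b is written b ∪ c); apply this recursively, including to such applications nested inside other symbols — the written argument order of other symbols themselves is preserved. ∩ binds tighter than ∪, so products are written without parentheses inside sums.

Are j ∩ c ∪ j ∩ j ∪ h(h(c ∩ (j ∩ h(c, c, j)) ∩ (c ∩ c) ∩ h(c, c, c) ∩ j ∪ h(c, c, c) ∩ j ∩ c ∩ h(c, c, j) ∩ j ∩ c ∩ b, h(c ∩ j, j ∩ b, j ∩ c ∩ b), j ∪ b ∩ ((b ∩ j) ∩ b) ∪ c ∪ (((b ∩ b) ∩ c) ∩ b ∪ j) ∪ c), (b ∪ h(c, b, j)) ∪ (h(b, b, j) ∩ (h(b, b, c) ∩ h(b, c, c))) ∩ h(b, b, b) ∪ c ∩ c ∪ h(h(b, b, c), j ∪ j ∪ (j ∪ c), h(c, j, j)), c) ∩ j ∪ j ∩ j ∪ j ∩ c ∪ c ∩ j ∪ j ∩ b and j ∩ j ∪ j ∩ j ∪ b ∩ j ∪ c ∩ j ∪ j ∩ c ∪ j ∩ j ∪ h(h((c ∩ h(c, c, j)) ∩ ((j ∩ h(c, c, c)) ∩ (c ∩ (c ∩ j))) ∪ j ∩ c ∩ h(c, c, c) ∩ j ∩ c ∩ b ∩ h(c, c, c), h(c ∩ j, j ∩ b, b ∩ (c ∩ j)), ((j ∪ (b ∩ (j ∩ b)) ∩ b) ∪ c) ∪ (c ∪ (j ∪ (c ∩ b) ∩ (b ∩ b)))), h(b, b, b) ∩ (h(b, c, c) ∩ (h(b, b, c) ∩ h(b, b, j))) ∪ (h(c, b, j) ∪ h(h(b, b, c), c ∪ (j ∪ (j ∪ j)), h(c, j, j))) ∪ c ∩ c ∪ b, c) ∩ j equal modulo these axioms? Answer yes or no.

Left:  j ∩ c ∪ j ∩ j ∪ h(h(c ∩ (j ∩ h(c, c, j)) ∩ (c ∩ c) ∩ h(c, c, c) ∩ j ∪ h(c, c, c) ∩ j ∩ c ∩ h(c, c, j) ∩ j ∩ c ∩ b, h(c ∩ j, j ∩ b, j ∩ c ∩ b), j ∪ b ∩ ((b ∩ j) ∩ b) ∪ c ∪ (((b ∩ b) ∩ c) ∩ b ∪ j) ∪ c), (b ∪ h(c, b, j)) ∪ (h(b, b, j) ∩ (h(b, b, c) ∩ h(b, c, c))) ∩ h(b, b, b) ∪ c ∩ c ∪ h(h(b, b, c), j ∪ j ∪ (j ∪ c), h(c, j, j)), c) ∩ j ∪ j ∩ j ∪ j ∩ c ∪ c ∩ j ∪ j ∩ b
  Flatten:  c ∩ j ∪ j ∩ j ∪ h(h(b ∩ c ∩ c ∩ h(c, c, c) ∩ h(c, c, j) ∩ j ∩ j ∪ c ∩ c ∩ c ∩ h(c, c, c) ∩ h(c, c, j) ∩ j ∩ j, h(c ∩ j, b ∩ j, b ∩ c ∩ j), b ∩ b ∩ b ∩ c ∪ b ∩ b ∩ b ∩ j ∪ c ∪ c ∪ j ∪ j), b ∪ c ∩ c ∪ h(b, b, b) ∩ h(b, b, c) ∩ h(b, b, j) ∩ h(b, c, c) ∪ h(c, b, j) ∪ h(h(b, b, c), c ∪ j ∪ j ∪ j, h(c, j, j)), c) ∩ j ∪ j ∩ j ∪ c ∩ j ∪ c ∩ j ∪ b ∩ j
  Order the arguments:  b ∩ j ∪ c ∩ j ∪ c ∩ j ∪ c ∩ j ∪ h(h(b ∩ c ∩ c ∩ h(c, c, c) ∩ h(c, c, j) ∩ j ∩ j ∪ c ∩ c ∩ c ∩ h(c, c, c) ∩ h(c, c, j) ∩ j ∩ j, h(c ∩ j, b ∩ j, b ∩ c ∩ j), b ∩ b ∩ b ∩ c ∪ b ∩ b ∩ b ∩ j ∪ c ∪ c ∪ j ∪ j), b ∪ c ∩ c ∪ h(b, b, b) ∩ h(b, b, c) ∩ h(b, b, j) ∩ h(b, c, c) ∪ h(c, b, j) ∪ h(h(b, b, c), c ∪ j ∪ j ∪ j, h(c, j, j)), c) ∩ j ∪ j ∩ j ∪ j ∩ j
Right:  j ∩ j ∪ j ∩ j ∪ b ∩ j ∪ c ∩ j ∪ j ∩ c ∪ j ∩ j ∪ h(h((c ∩ h(c, c, j)) ∩ ((j ∩ h(c, c, c)) ∩ (c ∩ (c ∩ j))) ∪ j ∩ c ∩ h(c, c, c) ∩ j ∩ c ∩ b ∩ h(c, c, c), h(c ∩ j, j ∩ b, b ∩ (c ∩ j)), ((j ∪ (b ∩ (j ∩ b)) ∩ b) ∪ c) ∪ (c ∪ (j ∪ (c ∩ b) ∩ (b ∩ b)))), h(b, b, b) ∩ (h(b, c, c) ∩ (h(b, b, c) ∩ h(b, b, j))) ∪ (h(c, b, j) ∪ h(h(b, b, c), c ∪ (j ∪ (j ∪ j)), h(c, j, j))) ∪ c ∩ c ∪ b, c) ∩ j
  Un-nest:  j ∩ j ∪ j ∩ j ∪ b ∩ j ∪ c ∩ j ∪ c ∩ j ∪ j ∩ j ∪ h(h(b ∩ c ∩ c ∩ h(c, c, c) ∩ h(c, c, c) ∩ j ∩ j ∪ c ∩ c ∩ c ∩ h(c, c, c) ∩ h(c, c, j) ∩ j ∩ j, h(c ∩ j, b ∩ j, b ∩ c ∩ j), b ∩ b ∩ b ∩ c ∪ b ∩ b ∩ b ∩ j ∪ c ∪ c ∪ j ∪ j), b ∪ c ∩ c ∪ h(b, b, b) ∩ h(b, b, c) ∩ h(b, b, j) ∩ h(b, c, c) ∪ h(c, b, j) ∪ h(h(b, b, c), c ∪ j ∪ j ∪ j, h(c, j, j)), c) ∩ j
  Order the arguments:  b ∩ j ∪ c ∩ j ∪ c ∩ j ∪ h(h(b ∩ c ∩ c ∩ h(c, c, c) ∩ h(c, c, c) ∩ j ∩ j ∪ c ∩ c ∩ c ∩ h(c, c, c) ∩ h(c, c, j) ∩ j ∩ j, h(c ∩ j, b ∩ j, b ∩ c ∩ j), b ∩ b ∩ b ∩ c ∪ b ∩ b ∩ b ∩ j ∪ c ∪ c ∪ j ∪ j), b ∪ c ∩ c ∪ h(b, b, b) ∩ h(b, b, c) ∩ h(b, b, j) ∩ h(b, c, c) ∪ h(c, b, j) ∪ h(h(b, b, c), c ∪ j ∪ j ∪ j, h(c, j, j)), c) ∩ j ∪ j ∩ j ∪ j ∩ j ∪ j ∩ j

Answer: no — b ∩ j ∪ c ∩ j ∪ c ∩ j ∪ c ∩ j ∪ h(h(b ∩ c ∩ c ∩ h(c, c, c) ∩ h(c, c, j) ∩ j ∩ j ∪ c ∩ c ∩ c ∩ h(c, c, c) ∩ h(c, c, j) ∩ j ∩ j, h(c ∩ j, b ∩ j, b ∩ c ∩ j), b ∩ b ∩ b ∩ c ∪ b ∩ b ∩ b ∩ j ∪ c ∪ c ∪ j ∪ j), b ∪ c ∩ c ∪ h(b, b, b) ∩ h(b, b, c) ∩ h(b, b, j) ∩ h(b, c, c) ∪ h(c, b, j) ∪ h(h(b, b, c), c ∪ j ∪ j ∪ j, h(c, j, j)), c) ∩ j ∪ j ∩ j ∪ j ∩ j vs b ∩ j ∪ c ∩ j ∪ c ∩ j ∪ h(h(b ∩ c ∩ c ∩ h(c, c, c) ∩ h(c, c, c) ∩ j ∩ j ∪ c ∩ c ∩ c ∩ h(c, c, c) ∩ h(c, c, j) ∩ j ∩ j, h(c ∩ j, b ∩ j, b ∩ c ∩ j), b ∩ b ∩ b ∩ c ∪ b ∩ b ∩ b ∩ j ∪ c ∪ c ∪ j ∪ j), b ∪ c ∩ c ∪ h(b, b, b) ∩ h(b, b, c) ∩ h(b, b, j) ∩ h(b, c, c) ∪ h(c, b, j) ∪ h(h(b, b, c), c ∪ j ∪ j ∪ j, h(c, j, j)), c) ∩ j ∪ j ∩ j ∪ j ∩ j ∪ j ∩ j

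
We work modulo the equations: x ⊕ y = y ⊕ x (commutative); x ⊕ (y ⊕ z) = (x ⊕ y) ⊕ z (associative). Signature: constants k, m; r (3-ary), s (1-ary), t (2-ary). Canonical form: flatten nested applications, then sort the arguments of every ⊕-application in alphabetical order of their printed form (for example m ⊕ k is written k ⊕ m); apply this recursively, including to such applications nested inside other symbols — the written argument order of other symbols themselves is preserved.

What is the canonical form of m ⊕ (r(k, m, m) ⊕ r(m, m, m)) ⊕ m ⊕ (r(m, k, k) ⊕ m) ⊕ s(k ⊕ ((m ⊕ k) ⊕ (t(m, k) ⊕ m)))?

Un-nest:  m ⊕ r(k, m, m) ⊕ r(m, m, m) ⊕ m ⊕ r(m, k, k) ⊕ m ⊕ s(k ⊕ ((m ⊕ k) ⊕ (t(m, k) ⊕ m)))
Inside:  s(k ⊕ ((m ⊕ k) ⊕ (t(m, k) ⊕ m)))  →  s(k ⊕ k ⊕ m ⊕ m ⊕ t(m, k))
Sort arguments:  m ⊕ m ⊕ m ⊕ r(k, m, m) ⊕ r(m, k, k) ⊕ r(m, m, m) ⊕ s(k ⊕ k ⊕ m ⊕ m ⊕ t(m, k))

Answer: m ⊕ m ⊕ m ⊕ r(k, m, m) ⊕ r(m, k, k) ⊕ r(m, m, m) ⊕ s(k ⊕ k ⊕ m ⊕ m ⊕ t(m, k))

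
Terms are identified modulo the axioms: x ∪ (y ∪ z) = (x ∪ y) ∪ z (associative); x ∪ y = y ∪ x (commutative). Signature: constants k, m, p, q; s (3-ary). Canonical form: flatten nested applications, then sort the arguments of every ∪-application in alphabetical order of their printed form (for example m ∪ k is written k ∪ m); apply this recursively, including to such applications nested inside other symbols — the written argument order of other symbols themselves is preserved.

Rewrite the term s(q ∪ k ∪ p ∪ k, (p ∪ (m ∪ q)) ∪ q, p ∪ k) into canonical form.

Descend into:  (p ∪ (m ∪ q)) ∪ q
Flatten:  p ∪ m ∪ q ∪ q
Order the arguments:  m ∪ p ∪ q ∪ q
Put back:  s(k ∪ k ∪ p ∪ q, m ∪ p ∪ q ∪ q, k ∪ p)

Answer: s(k ∪ k ∪ p ∪ q, m ∪ p ∪ q ∪ q, k ∪ p)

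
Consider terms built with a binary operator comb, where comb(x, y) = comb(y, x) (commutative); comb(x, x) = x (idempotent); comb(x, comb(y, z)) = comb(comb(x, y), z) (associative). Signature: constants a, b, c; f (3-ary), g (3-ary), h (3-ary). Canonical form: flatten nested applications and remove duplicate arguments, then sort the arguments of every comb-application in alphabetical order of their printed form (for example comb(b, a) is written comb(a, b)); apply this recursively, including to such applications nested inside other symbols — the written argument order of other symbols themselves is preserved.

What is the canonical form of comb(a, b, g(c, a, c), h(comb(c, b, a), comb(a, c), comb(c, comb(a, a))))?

Answer: comb(a, b, g(c, a, c), h(comb(a, b, c), comb(a, c), comb(a, c)))

Derivation:
Simplify inside:  h(comb(c, b, a), comb(a, c), comb(c, comb(a, a)))  →  h(comb(a, b, c), comb(a, c), comb(a, c))
Order the arguments:  comb(a, b, g(c, a, c), h(comb(a, b, c), comb(a, c), comb(a, c)))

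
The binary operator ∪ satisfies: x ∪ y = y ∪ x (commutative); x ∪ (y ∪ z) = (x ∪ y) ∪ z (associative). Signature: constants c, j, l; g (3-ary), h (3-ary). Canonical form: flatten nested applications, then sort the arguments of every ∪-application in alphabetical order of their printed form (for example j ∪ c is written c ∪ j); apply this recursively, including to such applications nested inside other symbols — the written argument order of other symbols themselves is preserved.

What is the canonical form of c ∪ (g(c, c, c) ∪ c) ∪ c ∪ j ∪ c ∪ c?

Flatten:  c ∪ g(c, c, c) ∪ c ∪ c ∪ j ∪ c ∪ c
Order the arguments:  c ∪ c ∪ c ∪ c ∪ c ∪ g(c, c, c) ∪ j

Answer: c ∪ c ∪ c ∪ c ∪ c ∪ g(c, c, c) ∪ j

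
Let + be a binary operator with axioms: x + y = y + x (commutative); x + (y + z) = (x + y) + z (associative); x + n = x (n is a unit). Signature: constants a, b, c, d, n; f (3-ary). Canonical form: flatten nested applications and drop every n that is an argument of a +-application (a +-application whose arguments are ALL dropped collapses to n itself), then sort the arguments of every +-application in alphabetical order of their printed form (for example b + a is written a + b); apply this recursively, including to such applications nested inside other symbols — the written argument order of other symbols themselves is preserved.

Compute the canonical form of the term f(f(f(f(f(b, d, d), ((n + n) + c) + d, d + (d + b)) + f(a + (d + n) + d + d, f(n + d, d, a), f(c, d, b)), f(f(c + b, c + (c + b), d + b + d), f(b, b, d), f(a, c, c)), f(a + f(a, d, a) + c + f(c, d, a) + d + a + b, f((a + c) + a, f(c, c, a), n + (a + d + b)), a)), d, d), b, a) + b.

Simplify inside:  f(f(f(f(f(b, d, d), ((n + n) + c) + d, d + (d + b)) + f(a + (d + n) + d + d, f(n + d, d, a), f(c, d, b)), f(f(c + b, c + (c + b), d + b + d), f(b, b, d), f(a, c, c)), f(a + f(a, d, a) + c + f(c, d, a) + d + a + b, f((a + c) + a, f(c, c, a), n + (a + d + b)), a)), d, d), b, a)  →  f(f(f(f(a + d + d + d, f(d, d, a), f(c, d, b)) + f(f(b, d, d), c + d, b + d + d), f(f(b + c, b + c + c, b + d + d), f(b, b, d), f(a, c, c)), f(a + a + b + c + d + f(a, d, a) + f(c, d, a), f(a + a + c, f(c, c, a), a + b + d), a)), d, d), b, a)
Sort:  b + f(f(f(f(a + d + d + d, f(d, d, a), f(c, d, b)) + f(f(b, d, d), c + d, b + d + d), f(f(b + c, b + c + c, b + d + d), f(b, b, d), f(a, c, c)), f(a + a + b + c + d + f(a, d, a) + f(c, d, a), f(a + a + c, f(c, c, a), a + b + d), a)), d, d), b, a)

Answer: b + f(f(f(f(a + d + d + d, f(d, d, a), f(c, d, b)) + f(f(b, d, d), c + d, b + d + d), f(f(b + c, b + c + c, b + d + d), f(b, b, d), f(a, c, c)), f(a + a + b + c + d + f(a, d, a) + f(c, d, a), f(a + a + c, f(c, c, a), a + b + d), a)), d, d), b, a)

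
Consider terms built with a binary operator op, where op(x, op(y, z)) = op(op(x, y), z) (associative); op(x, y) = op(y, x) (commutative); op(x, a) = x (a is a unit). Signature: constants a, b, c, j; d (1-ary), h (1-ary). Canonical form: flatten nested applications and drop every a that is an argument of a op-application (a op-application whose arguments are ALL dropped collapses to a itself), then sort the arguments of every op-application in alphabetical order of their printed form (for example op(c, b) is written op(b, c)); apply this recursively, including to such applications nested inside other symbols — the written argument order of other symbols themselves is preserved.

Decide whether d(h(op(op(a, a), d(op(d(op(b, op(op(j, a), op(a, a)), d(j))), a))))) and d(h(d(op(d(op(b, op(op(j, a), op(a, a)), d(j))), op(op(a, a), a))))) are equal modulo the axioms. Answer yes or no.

Answer: yes — both canonical forms are d(h(d(d(op(b, d(j), j)))))

Derivation:
Left:  d(h(op(op(a, a), d(op(d(op(b, op(op(j, a), op(a, a)), d(j))), a)))))
  Focus inside:  op(op(a, a), d(op(d(op(b, op(op(j, a), op(a, a)), d(j))), a)))
  Merge nested applications:  op(a, a, d(op(d(op(b, op(op(j, a), op(a, a)), d(j))), a)))
  Simplify inside:  d(op(d(op(b, op(op(j, a), op(a, a)), d(j))), a))  →  d(d(op(b, d(j), j)))
  Unit:  drop a (×2)
  Sort arguments:  d(d(op(b, d(j), j)))
  Put back:  d(h(d(d(op(b, d(j), j)))))
Right:  d(h(d(op(d(op(b, op(op(j, a), op(a, a)), d(j))), op(op(a, a), a)))))
  Focus inside:  op(d(op(b, op(op(j, a), op(a, a)), d(j))), op(op(a, a), a))
  Flatten:  op(d(op(b, op(op(j, a), op(a, a)), d(j))), a, a, a)
  Inside:  d(op(b, op(op(j, a), op(a, a)), d(j)))  →  d(op(b, d(j), j))
  Drop the unit:  drop a (×3)
  Order the arguments:  d(op(b, d(j), j))
  Reassemble:  d(h(d(d(op(b, d(j), j)))))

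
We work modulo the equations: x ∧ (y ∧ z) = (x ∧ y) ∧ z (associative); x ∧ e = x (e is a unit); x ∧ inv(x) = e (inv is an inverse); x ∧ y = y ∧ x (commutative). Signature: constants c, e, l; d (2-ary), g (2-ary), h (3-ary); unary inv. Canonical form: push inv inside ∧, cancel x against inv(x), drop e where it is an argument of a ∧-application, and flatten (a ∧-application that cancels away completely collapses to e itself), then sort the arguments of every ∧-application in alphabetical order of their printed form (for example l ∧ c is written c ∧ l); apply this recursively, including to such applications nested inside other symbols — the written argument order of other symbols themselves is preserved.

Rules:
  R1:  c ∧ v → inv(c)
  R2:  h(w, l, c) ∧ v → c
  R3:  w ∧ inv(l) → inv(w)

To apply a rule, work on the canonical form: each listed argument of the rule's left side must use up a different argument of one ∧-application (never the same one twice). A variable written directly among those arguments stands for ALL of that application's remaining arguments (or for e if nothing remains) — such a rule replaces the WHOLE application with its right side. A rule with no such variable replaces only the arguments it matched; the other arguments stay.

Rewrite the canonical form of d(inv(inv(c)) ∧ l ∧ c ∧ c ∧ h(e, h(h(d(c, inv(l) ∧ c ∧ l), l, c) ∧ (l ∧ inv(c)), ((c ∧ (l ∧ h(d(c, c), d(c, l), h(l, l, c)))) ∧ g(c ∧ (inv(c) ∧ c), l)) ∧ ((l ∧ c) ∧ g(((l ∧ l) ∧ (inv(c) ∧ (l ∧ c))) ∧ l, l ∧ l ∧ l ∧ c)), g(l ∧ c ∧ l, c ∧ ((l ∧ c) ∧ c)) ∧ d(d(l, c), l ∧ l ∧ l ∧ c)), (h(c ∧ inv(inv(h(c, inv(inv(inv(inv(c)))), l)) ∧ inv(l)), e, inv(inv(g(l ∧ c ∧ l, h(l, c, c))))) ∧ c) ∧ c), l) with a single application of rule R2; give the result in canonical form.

Canonical form:  d(c ∧ c ∧ c ∧ h(e, h(h(d(c, c), l, c) ∧ inv(c) ∧ l, c ∧ c ∧ g(c, l) ∧ g(l ∧ l ∧ l ∧ l, c ∧ l ∧ l ∧ l) ∧ h(d(c, c), d(c, l), h(l, l, c)) ∧ l ∧ l, d(d(l, c), c ∧ l ∧ l ∧ l) ∧ g(c ∧ l ∧ l, c ∧ c ∧ c ∧ l)), c ∧ c ∧ h(c ∧ h(c, c, l) ∧ l, e, g(c ∧ l ∧ l, h(l, c, c)))) ∧ l, l)
Match R2:  consume h(d(c, c), l, c);  v := inv(c) ∧ l, w := d(c, c)
The extension variable absorbs all remaining arguments, so the whole application is rewritten.
Result:  d(c ∧ c ∧ c ∧ h(e, h(c, c ∧ c ∧ g(c, l) ∧ g(l ∧ l ∧ l ∧ l, c ∧ l ∧ l ∧ l) ∧ h(d(c, c), d(c, l), h(l, l, c)) ∧ l ∧ l, d(d(l, c), c ∧ l ∧ l ∧ l) ∧ g(c ∧ l ∧ l, c ∧ c ∧ c ∧ l)), c ∧ c ∧ h(c ∧ h(c, c, l) ∧ l, e, g(c ∧ l ∧ l, h(l, c, c)))) ∧ l, l)

Answer: d(c ∧ c ∧ c ∧ h(e, h(c, c ∧ c ∧ g(c, l) ∧ g(l ∧ l ∧ l ∧ l, c ∧ l ∧ l ∧ l) ∧ h(d(c, c), d(c, l), h(l, l, c)) ∧ l ∧ l, d(d(l, c), c ∧ l ∧ l ∧ l) ∧ g(c ∧ l ∧ l, c ∧ c ∧ c ∧ l)), c ∧ c ∧ h(c ∧ h(c, c, l) ∧ l, e, g(c ∧ l ∧ l, h(l, c, c)))) ∧ l, l)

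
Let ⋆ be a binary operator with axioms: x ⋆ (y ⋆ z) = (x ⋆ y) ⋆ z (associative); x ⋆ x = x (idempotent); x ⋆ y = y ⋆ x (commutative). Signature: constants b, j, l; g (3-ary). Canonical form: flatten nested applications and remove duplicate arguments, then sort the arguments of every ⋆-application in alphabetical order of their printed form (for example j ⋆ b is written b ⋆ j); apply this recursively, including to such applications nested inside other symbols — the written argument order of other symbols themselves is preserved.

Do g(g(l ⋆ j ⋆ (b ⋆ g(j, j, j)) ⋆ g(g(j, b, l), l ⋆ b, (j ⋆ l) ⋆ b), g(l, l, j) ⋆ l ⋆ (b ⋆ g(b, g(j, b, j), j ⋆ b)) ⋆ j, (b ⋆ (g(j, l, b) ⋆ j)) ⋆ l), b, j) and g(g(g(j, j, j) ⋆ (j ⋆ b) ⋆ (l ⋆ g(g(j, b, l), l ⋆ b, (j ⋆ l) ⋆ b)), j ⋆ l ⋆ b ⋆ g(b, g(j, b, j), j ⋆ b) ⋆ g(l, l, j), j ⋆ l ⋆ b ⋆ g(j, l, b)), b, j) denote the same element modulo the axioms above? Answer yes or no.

Answer: yes — both canonical forms are g(g(b ⋆ g(g(j, b, l), b ⋆ l, b ⋆ j ⋆ l) ⋆ g(j, j, j) ⋆ j ⋆ l, b ⋆ g(b, g(j, b, j), b ⋆ j) ⋆ g(l, l, j) ⋆ j ⋆ l, b ⋆ g(j, l, b) ⋆ j ⋆ l), b, j)

Derivation:
Left:  g(g(l ⋆ j ⋆ (b ⋆ g(j, j, j)) ⋆ g(g(j, b, l), l ⋆ b, (j ⋆ l) ⋆ b), g(l, l, j) ⋆ l ⋆ (b ⋆ g(b, g(j, b, j), j ⋆ b)) ⋆ j, (b ⋆ (g(j, l, b) ⋆ j)) ⋆ l), b, j)
  Work inside:  l ⋆ j ⋆ (b ⋆ g(j, j, j)) ⋆ g(g(j, b, l), l ⋆ b, (j ⋆ l) ⋆ b)
  Merge nested applications:  l ⋆ j ⋆ b ⋆ g(j, j, j) ⋆ g(g(j, b, l), l ⋆ b, (j ⋆ l) ⋆ b)
  Canonicalize subterm:  g(g(j, b, l), l ⋆ b, (j ⋆ l) ⋆ b)  →  g(g(j, b, l), b ⋆ l, b ⋆ j ⋆ l)
  Sort:  b ⋆ g(g(j, b, l), b ⋆ l, b ⋆ j ⋆ l) ⋆ g(j, j, j) ⋆ j ⋆ l
  Put back:  g(g(b ⋆ g(g(j, b, l), b ⋆ l, b ⋆ j ⋆ l) ⋆ g(j, j, j) ⋆ j ⋆ l, b ⋆ g(b, g(j, b, j), b ⋆ j) ⋆ g(l, l, j) ⋆ j ⋆ l, b ⋆ g(j, l, b) ⋆ j ⋆ l), b, j)
Right:  g(g(g(j, j, j) ⋆ (j ⋆ b) ⋆ (l ⋆ g(g(j, b, l), l ⋆ b, (j ⋆ l) ⋆ b)), j ⋆ l ⋆ b ⋆ g(b, g(j, b, j), j ⋆ b) ⋆ g(l, l, j), j ⋆ l ⋆ b ⋆ g(j, l, b)), b, j)
  Work inside:  g(j, j, j) ⋆ (j ⋆ b) ⋆ (l ⋆ g(g(j, b, l), l ⋆ b, (j ⋆ l) ⋆ b))
  Un-nest:  g(j, j, j) ⋆ j ⋆ b ⋆ l ⋆ g(g(j, b, l), l ⋆ b, (j ⋆ l) ⋆ b)
  Canonicalize subterm:  g(g(j, b, l), l ⋆ b, (j ⋆ l) ⋆ b)  →  g(g(j, b, l), b ⋆ l, b ⋆ j ⋆ l)
  Order the arguments:  b ⋆ g(g(j, b, l), b ⋆ l, b ⋆ j ⋆ l) ⋆ g(j, j, j) ⋆ j ⋆ l
  Put back:  g(g(b ⋆ g(g(j, b, l), b ⋆ l, b ⋆ j ⋆ l) ⋆ g(j, j, j) ⋆ j ⋆ l, b ⋆ g(b, g(j, b, j), b ⋆ j) ⋆ g(l, l, j) ⋆ j ⋆ l, b ⋆ g(j, l, b) ⋆ j ⋆ l), b, j)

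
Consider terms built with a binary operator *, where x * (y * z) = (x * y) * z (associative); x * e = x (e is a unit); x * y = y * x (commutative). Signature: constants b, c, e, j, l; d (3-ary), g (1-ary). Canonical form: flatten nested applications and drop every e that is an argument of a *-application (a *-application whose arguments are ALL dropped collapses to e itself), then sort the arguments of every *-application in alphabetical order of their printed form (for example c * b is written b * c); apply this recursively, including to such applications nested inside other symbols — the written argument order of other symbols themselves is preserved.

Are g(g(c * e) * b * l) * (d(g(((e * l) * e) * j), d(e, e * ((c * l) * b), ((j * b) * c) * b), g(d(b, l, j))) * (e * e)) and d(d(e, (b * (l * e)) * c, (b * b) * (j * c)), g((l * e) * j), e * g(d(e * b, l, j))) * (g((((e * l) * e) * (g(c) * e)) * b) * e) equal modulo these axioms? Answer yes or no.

Answer: no — d(g(j * l), d(e, b * c * l, b * b * c * j), g(d(b, l, j))) * g(b * g(c) * l) vs d(d(e, b * c * l, b * b * c * j), g(j * l), g(d(b, l, j))) * g(b * g(c) * l)

Derivation:
Left:  g(g(c * e) * b * l) * (d(g(((e * l) * e) * j), d(e, e * ((c * l) * b), ((j * b) * c) * b), g(d(b, l, j))) * (e * e))
  Merge nested applications:  g(g(c * e) * b * l) * d(g(((e * l) * e) * j), d(e, e * ((c * l) * b), ((j * b) * c) * b), g(d(b, l, j))) * e * e
  Simplify inside:  g(g(c * e) * b * l)  →  g(b * g(c) * l)
  Simplify inside:  d(g(((e * l) * e) * j), d(e, e * ((c * l) * b), ((j * b) * c) * b), g(d(b, l, j)))  →  d(g(j * l), d(e, b * c * l, b * b * c * j), g(d(b, l, j)))
  Units out:  drop e (×2)
  Order the arguments:  d(g(j * l), d(e, b * c * l, b * b * c * j), g(d(b, l, j))) * g(b * g(c) * l)
Right:  d(d(e, (b * (l * e)) * c, (b * b) * (j * c)), g((l * e) * j), e * g(d(e * b, l, j))) * (g((((e * l) * e) * (g(c) * e)) * b) * e)
  Flatten:  d(d(e, (b * (l * e)) * c, (b * b) * (j * c)), g((l * e) * j), e * g(d(e * b, l, j))) * g((((e * l) * e) * (g(c) * e)) * b) * e
  Simplify inside:  d(d(e, (b * (l * e)) * c, (b * b) * (j * c)), g((l * e) * j), e * g(d(e * b, l, j)))  →  d(d(e, b * c * l, b * b * c * j), g(j * l), g(d(b, l, j)))
  Simplify inside:  g((((e * l) * e) * (g(c) * e)) * b)  →  g(b * g(c) * l)
  Unit:  drop e
  Sort:  d(d(e, b * c * l, b * b * c * j), g(j * l), g(d(b, l, j))) * g(b * g(c) * l)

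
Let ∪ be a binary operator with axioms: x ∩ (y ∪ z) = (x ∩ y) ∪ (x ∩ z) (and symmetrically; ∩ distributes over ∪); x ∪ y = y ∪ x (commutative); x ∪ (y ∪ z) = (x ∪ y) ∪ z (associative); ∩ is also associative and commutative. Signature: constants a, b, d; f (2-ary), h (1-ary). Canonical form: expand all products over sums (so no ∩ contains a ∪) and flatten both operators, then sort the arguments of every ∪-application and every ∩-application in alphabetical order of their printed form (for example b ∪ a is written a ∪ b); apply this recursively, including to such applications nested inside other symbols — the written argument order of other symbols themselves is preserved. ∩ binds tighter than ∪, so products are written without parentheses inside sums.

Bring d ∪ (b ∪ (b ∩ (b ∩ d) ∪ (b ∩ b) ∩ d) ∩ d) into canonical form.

Answer: b ∪ b ∩ b ∩ d ∩ d ∪ b ∩ b ∩ d ∩ d ∪ d

Derivation:
Expand:  d ∪ b ∪ b ∩ b ∩ d ∩ d ∪ b ∩ b ∩ d ∩ d
Sort:  b ∪ b ∩ b ∩ d ∩ d ∪ b ∩ b ∩ d ∩ d ∪ d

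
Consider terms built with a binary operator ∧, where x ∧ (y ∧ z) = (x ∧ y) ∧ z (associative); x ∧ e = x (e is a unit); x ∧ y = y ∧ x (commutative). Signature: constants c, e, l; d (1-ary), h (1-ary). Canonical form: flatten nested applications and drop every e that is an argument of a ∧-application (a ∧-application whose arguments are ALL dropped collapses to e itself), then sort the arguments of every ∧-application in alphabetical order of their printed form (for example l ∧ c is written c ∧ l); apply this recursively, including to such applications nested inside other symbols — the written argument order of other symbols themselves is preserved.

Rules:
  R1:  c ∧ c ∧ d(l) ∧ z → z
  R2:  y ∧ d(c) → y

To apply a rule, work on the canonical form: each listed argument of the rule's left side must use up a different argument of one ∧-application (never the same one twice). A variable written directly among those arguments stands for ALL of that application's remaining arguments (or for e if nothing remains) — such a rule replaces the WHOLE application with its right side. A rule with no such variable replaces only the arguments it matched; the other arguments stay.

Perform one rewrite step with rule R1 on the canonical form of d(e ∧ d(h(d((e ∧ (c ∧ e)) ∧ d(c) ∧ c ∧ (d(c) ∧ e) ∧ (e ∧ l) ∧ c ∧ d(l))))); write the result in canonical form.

Answer: d(d(h(d(c ∧ d(c) ∧ d(c) ∧ l))))

Derivation:
Canonical form:  d(d(h(d(c ∧ c ∧ c ∧ d(c) ∧ d(c) ∧ d(l) ∧ l))))
R1 matches:  uses c, c, d(l);  z := c ∧ d(c) ∧ d(c) ∧ l
The variable takes the whole remainder — replace the entire application.
Result:  d(d(h(d(c ∧ d(c) ∧ d(c) ∧ l))))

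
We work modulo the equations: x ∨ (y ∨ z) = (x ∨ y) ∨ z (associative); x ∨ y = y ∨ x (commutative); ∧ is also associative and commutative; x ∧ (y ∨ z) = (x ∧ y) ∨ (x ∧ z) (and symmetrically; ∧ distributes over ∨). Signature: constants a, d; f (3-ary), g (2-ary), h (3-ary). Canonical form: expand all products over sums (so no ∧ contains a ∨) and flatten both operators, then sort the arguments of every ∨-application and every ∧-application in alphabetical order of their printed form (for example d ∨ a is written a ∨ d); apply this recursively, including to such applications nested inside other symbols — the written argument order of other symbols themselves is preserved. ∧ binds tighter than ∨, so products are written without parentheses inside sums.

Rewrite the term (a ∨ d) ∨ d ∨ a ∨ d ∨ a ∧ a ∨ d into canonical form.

Flatten:  a ∨ d ∨ d ∨ a ∨ d ∨ a ∧ a ∨ d
Sort arguments:  a ∨ a ∨ a ∧ a ∨ d ∨ d ∨ d ∨ d

Answer: a ∨ a ∨ a ∧ a ∨ d ∨ d ∨ d ∨ d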